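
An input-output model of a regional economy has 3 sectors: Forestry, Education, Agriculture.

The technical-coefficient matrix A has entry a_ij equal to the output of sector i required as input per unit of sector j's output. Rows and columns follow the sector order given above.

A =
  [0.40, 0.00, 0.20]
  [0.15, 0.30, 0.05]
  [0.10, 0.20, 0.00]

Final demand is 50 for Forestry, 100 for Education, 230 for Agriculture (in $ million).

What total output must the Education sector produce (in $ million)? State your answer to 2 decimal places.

I − A =
  [   0.60     0.00    -0.20]
  [  -0.15     0.70    -0.05]
  [  -0.10    -0.20     1.00]
Cofactors of I−A, C_ij = (−1)^(i+j)·(minor ij) (rows/columns in the sector order above):
  C_11 = (0.70)(1.00) − (-0.05)(-0.20) = 0.6900
  C_12 = −[(-0.15)(1.00) − (-0.05)(-0.10)] = 0.1550
  C_13 = (-0.15)(-0.20) − (0.70)(-0.10) = 0.1000
  C_21 = −[(0.00)(1.00) − (-0.20)(-0.20)] = 0.0400
  C_22 = (0.60)(1.00) − (-0.20)(-0.10) = 0.5800
  C_23 = −[(0.60)(-0.20) − (0.00)(-0.10)] = 0.1200
  C_31 = (0.00)(-0.05) − (-0.20)(0.70) = 0.1400
  C_32 = −[(0.60)(-0.05) − (-0.20)(-0.15)] = 0.0600
  C_33 = (0.60)(0.70) − (0.00)(-0.15) = 0.4200
det(I−A) = Σ_j (I−A)_1j·C_1j = (0.60)(0.6900) + (0.00)(0.1550) + (-0.20)(0.1000) = 0.3940
adj(I−A) = Cᵀ =
  [ 0.6900   0.0400   0.1400]
  [ 0.1550   0.5800   0.0600]
  [ 0.1000   0.1200   0.4200]
(I − A)⁻¹ = adj(I−A) / det(I−A) ≈
  [   1.7513     0.1015     0.3553]
  [   0.3934     1.4721     0.1523]
  [   0.2538     0.3046     1.0660]
x = (I − A)⁻¹ d = adj(I−A)·d / det(I−A), with det(I−A) = 0.3940:
  x_1 = (0.6900·50 + 0.0400·100 + 0.1400·230) / 0.3940 = 70.70 / 0.3940 ≈ 179.44
  x_2 = (0.1550·50 + 0.5800·100 + 0.0600·230) / 0.3940 = 79.55 / 0.3940 ≈ 201.90
  x_3 = (0.1000·50 + 0.1200·100 + 0.4200·230) / 0.3940 = 113.60 / 0.3940 ≈ 288.32

x_2 = 201.90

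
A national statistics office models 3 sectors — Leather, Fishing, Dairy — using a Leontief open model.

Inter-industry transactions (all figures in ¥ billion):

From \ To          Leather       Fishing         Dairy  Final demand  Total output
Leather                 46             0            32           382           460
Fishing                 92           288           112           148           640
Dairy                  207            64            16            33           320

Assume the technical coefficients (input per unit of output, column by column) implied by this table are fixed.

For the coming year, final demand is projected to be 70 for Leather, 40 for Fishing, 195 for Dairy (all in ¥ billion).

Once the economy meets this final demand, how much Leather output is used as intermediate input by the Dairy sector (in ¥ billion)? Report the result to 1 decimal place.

Technical coefficients a_ij = z_ij / X_j:
  a_LL = 46/460 = 0.10, a_FL = 92/460 = 0.20, a_DL = 207/460 = 0.45
  a_LF = 0/640 = 0.00, a_FF = 288/640 = 0.45, a_DF = 64/640 = 0.10
  a_LD = 32/320 = 0.10, a_FD = 112/320 = 0.35, a_DD = 16/320 = 0.05
I − A =
  [   0.90     0.00    -0.10]
  [  -0.20     0.55    -0.35]
  [  -0.45    -0.10     0.95]
Cofactors of I−A, C_ij = (−1)^(i+j)·(minor ij) (rows/columns in the sector order above):
  C_11 = (0.55)(0.95) − (-0.35)(-0.10) = 0.4875
  C_12 = −[(-0.20)(0.95) − (-0.35)(-0.45)] = 0.3475
  C_13 = (-0.20)(-0.10) − (0.55)(-0.45) = 0.2675
  C_21 = −[(0.00)(0.95) − (-0.10)(-0.10)] = 0.0100
  C_22 = (0.90)(0.95) − (-0.10)(-0.45) = 0.8100
  C_23 = −[(0.90)(-0.10) − (0.00)(-0.45)] = 0.0900
  C_31 = (0.00)(-0.35) − (-0.10)(0.55) = 0.0550
  C_32 = −[(0.90)(-0.35) − (-0.10)(-0.20)] = 0.3350
  C_33 = (0.90)(0.55) − (0.00)(-0.20) = 0.4950
det(I−A) = Σ_j (I−A)_1j·C_1j = (0.90)(0.4875) + (0.00)(0.3475) + (-0.10)(0.2675) = 0.4120
adj(I−A) = Cᵀ =
  [ 0.4875   0.0100   0.0550]
  [ 0.3475   0.8100   0.3350]
  [ 0.2675   0.0900   0.4950]
(I − A)⁻¹ = adj(I−A) / det(I−A) ≈
  [   1.1833     0.0243     0.1335]
  [   0.8434     1.9660     0.8131]
  [   0.6493     0.2184     1.2015]
First solve x = (I − A)⁻¹ d = adj(I−A)·d / det(I−A); in particular x_D = (0.2675·70 + 0.0900·40 + 0.4950·195) / 0.4120 = 118.85 / 0.4120 ≈ 288.471.
Intermediate flow from L to D: z_LD = a_LD · x_D = 0.10 × 118.85 / 0.4120 = 11.885 / 0.4120 ≈ 28.8.

z_LD = 28.8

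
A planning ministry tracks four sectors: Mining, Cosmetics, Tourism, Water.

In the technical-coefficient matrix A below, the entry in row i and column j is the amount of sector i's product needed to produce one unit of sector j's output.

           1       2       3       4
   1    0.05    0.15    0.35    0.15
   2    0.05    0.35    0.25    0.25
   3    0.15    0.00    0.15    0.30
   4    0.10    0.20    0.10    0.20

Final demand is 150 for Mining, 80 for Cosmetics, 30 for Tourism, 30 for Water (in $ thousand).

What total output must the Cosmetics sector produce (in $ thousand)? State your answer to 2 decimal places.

x_2 = 255.64

I − A =
  [   0.95    -0.15    -0.35    -0.15]
  [  -0.05     0.65    -0.25    -0.25]
  [  -0.15     0.00     0.85    -0.30]
  [  -0.10    -0.20    -0.10     0.80]
Compute the cofactors C_ij = (−1)^(i+j)·(3×3 minor ij) of I−A; the adjugate is their transpose:
adj(I−A) = Cᵀ =
  [ 0.36500   0.14400   0.21550   0.19425]
  [ 0.09500   0.55000   0.23350   0.27725]
  [ 0.09300   0.08400   0.42550   0.20325]
  [ 0.08100   0.16600   0.13850   0.47875]
det(I−A) = Σ_j (I−A)_1j·C_1j = (0.95)(0.36500) + (-0.15)(0.09500) + (-0.35)(0.09300) + (-0.15)(0.08100) = 0.2878
(I − A)⁻¹ = adj(I−A) / det(I−A) ≈
  [   1.2682     0.5003     0.7488     0.6749]
  [   0.3301     1.9110     0.8113     0.9633]
  [   0.3231     0.2919     1.4785     0.7062]
  [   0.2814     0.5768     0.4812     1.6635]
x = (I − A)⁻¹ d = adj(I−A)·d / det(I−A), with det(I−A) = 0.2878:
  x_1 = (0.36500·150 + 0.14400·80 + 0.21550·30 + 0.19425·30) / 0.2878 = 78.5625 / 0.2878 ≈ 272.98
  x_2 = (0.09500·150 + 0.55000·80 + 0.23350·30 + 0.27725·30) / 0.2878 = 73.5725 / 0.2878 ≈ 255.64
  x_3 = (0.09300·150 + 0.08400·80 + 0.42550·30 + 0.20325·30) / 0.2878 = 39.5325 / 0.2878 ≈ 137.36
  x_4 = (0.08100·150 + 0.16600·80 + 0.13850·30 + 0.47875·30) / 0.2878 = 43.9475 / 0.2878 ≈ 152.70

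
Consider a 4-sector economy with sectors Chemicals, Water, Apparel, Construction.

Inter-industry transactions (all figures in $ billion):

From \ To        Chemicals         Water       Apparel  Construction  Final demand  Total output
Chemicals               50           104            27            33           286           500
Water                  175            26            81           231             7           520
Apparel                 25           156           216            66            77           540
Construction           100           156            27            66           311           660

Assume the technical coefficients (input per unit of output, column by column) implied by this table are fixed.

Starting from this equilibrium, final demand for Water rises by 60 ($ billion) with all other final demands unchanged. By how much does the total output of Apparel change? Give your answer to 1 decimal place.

Technical coefficients a_ij = z_ij / X_j:
  a_11 = 50/500 = 0.10, a_21 = 175/500 = 0.35, a_31 = 25/500 = 0.05, a_41 = 100/500 = 0.20
  a_12 = 104/520 = 0.20, a_22 = 26/520 = 0.05, a_32 = 156/520 = 0.30, a_42 = 156/520 = 0.30
  a_13 = 27/540 = 0.05, a_23 = 81/540 = 0.15, a_33 = 216/540 = 0.40, a_43 = 27/540 = 0.05
  a_14 = 33/660 = 0.05, a_24 = 231/660 = 0.35, a_34 = 66/660 = 0.10, a_44 = 66/660 = 0.10
I − A =
  [   0.90    -0.20    -0.05    -0.05]
  [  -0.35     0.95    -0.15    -0.35]
  [  -0.05    -0.30     0.60    -0.10]
  [  -0.20    -0.30    -0.05     0.90]
Compute the cofactors C_ij = (−1)^(i+j)·(3×3 minor ij) of I−A; the adjugate is their transpose:
adj(I−A) = Cᵀ =
  [ 0.395000   0.131750   0.072625   0.081250]
  [ 0.239875   0.472125   0.155875   0.214250]
  [ 0.182500   0.280750   0.583250   0.184125]
  [ 0.177875   0.202250   0.100500   0.421375]
det(I−A) = Σ_j (I−A)_1j·C_1j = (0.90)(0.395000) + (-0.20)(0.239875) + (-0.05)(0.182500) + (-0.05)(0.177875) = 0.28950625
(I − A)⁻¹ = adj(I−A) / det(I−A) ≈
  [   1.3644     0.4551     0.2509     0.2807]
  [   0.8286     1.6308     0.5384     0.7401]
  [   0.6304     0.9698     2.0146     0.6360]
  [   0.6144     0.6986     0.3471     1.4555]
Δx = (I − A)⁻¹ Δd with Δd having +60 in the Water component and 0 elsewhere.
So Δx_3 = L_32 · (+60), where L_32 = adj(I−A)_32 / det(I−A) = 0.280750 / 0.28950625.
Δx_3 = 0.280750 × (+60) / 0.28950625 = 16.845 / 0.28950625 ≈ 58.2.

Δx_3 = 58.2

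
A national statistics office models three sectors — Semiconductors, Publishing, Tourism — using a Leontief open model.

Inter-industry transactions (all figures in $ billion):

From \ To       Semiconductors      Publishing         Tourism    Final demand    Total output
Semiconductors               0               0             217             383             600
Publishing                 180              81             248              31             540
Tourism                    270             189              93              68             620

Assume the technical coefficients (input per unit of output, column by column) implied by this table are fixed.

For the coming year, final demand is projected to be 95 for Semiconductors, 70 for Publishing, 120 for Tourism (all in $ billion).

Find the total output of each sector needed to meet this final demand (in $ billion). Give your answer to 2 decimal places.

Technical coefficients a_ij = z_ij / X_j:
  a_SS = 0/600 = 0.00, a_PS = 180/600 = 0.30, a_TS = 270/600 = 0.45
  a_SP = 0/540 = 0.00, a_PP = 81/540 = 0.15, a_TP = 189/540 = 0.35
  a_ST = 217/620 = 0.35, a_PT = 248/620 = 0.40, a_TT = 93/620 = 0.15
I − A =
  [   1.00     0.00    -0.35]
  [  -0.30     0.85    -0.40]
  [  -0.45    -0.35     0.85]
Cofactors of I−A, C_ij = (−1)^(i+j)·(minor ij) (rows/columns in the sector order above):
  C_11 = (0.85)(0.85) − (-0.40)(-0.35) = 0.5825
  C_12 = −[(-0.30)(0.85) − (-0.40)(-0.45)] = 0.4350
  C_13 = (-0.30)(-0.35) − (0.85)(-0.45) = 0.4875
  C_21 = −[(0.00)(0.85) − (-0.35)(-0.35)] = 0.1225
  C_22 = (1.00)(0.85) − (-0.35)(-0.45) = 0.6925
  C_23 = −[(1.00)(-0.35) − (0.00)(-0.45)] = 0.3500
  C_31 = (0.00)(-0.40) − (-0.35)(0.85) = 0.2975
  C_32 = −[(1.00)(-0.40) − (-0.35)(-0.30)] = 0.5050
  C_33 = (1.00)(0.85) − (0.00)(-0.30) = 0.8500
det(I−A) = Σ_j (I−A)_1j·C_1j = (1.00)(0.5825) + (0.00)(0.4350) + (-0.35)(0.4875) = 0.411875
adj(I−A) = Cᵀ =
  [ 0.5825   0.1225   0.2975]
  [ 0.4350   0.6925   0.5050]
  [ 0.4875   0.3500   0.8500]
(I − A)⁻¹ = adj(I−A) / det(I−A) ≈
  [   1.4143     0.2974     0.7223]
  [   1.0561     1.6813     1.2261]
  [   1.1836     0.8498     2.0637]
x = (I − A)⁻¹ d = adj(I−A)·d / det(I−A), with det(I−A) = 0.411875:
  x_S = (0.5825·95 + 0.1225·70 + 0.2975·120) / 0.411875 = 99.6125 / 0.411875 ≈ 241.85
  x_P = (0.4350·95 + 0.6925·70 + 0.5050·120) / 0.411875 = 150.40 / 0.411875 ≈ 365.16
  x_T = (0.4875·95 + 0.3500·70 + 0.8500·120) / 0.411875 = 172.8125 / 0.411875 ≈ 419.58

x_S = 241.85, x_P = 365.16, x_T = 419.58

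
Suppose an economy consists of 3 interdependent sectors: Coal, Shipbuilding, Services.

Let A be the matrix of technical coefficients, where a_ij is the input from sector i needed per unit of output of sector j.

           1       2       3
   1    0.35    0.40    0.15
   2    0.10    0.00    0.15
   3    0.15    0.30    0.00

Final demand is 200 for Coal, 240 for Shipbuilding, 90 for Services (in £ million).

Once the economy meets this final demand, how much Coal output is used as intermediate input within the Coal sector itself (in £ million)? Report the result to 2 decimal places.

z_11 = 203.48

I − A =
  [   0.65    -0.40    -0.15]
  [  -0.10     1.00    -0.15]
  [  -0.15    -0.30     1.00]
Cofactors of I−A, C_ij = (−1)^(i+j)·(minor ij) (rows/columns in the sector order above):
  C_11 = (1.00)(1.00) − (-0.15)(-0.30) = 0.9550
  C_12 = −[(-0.10)(1.00) − (-0.15)(-0.15)] = 0.1225
  C_13 = (-0.10)(-0.30) − (1.00)(-0.15) = 0.1800
  C_21 = −[(-0.40)(1.00) − (-0.15)(-0.30)] = 0.4450
  C_22 = (0.65)(1.00) − (-0.15)(-0.15) = 0.6275
  C_23 = −[(0.65)(-0.30) − (-0.40)(-0.15)] = 0.2550
  C_31 = (-0.40)(-0.15) − (-0.15)(1.00) = 0.2100
  C_32 = −[(0.65)(-0.15) − (-0.15)(-0.10)] = 0.1125
  C_33 = (0.65)(1.00) − (-0.40)(-0.10) = 0.6100
det(I−A) = Σ_j (I−A)_1j·C_1j = (0.65)(0.9550) + (-0.40)(0.1225) + (-0.15)(0.1800) = 0.54475
adj(I−A) = Cᵀ =
  [ 0.9550   0.4450   0.2100]
  [ 0.1225   0.6275   0.1125]
  [ 0.1800   0.2550   0.6100]
(I − A)⁻¹ = adj(I−A) / det(I−A) ≈
  [   1.7531     0.8169     0.3855]
  [   0.2249     1.1519     0.2065]
  [   0.3304     0.4681     1.1198]
First solve x = (I − A)⁻¹ d = adj(I−A)·d / det(I−A); in particular x_1 = (0.9550·200 + 0.4450·240 + 0.2100·90) / 0.54475 = 316.70 / 0.54475 ≈ 581.3676.
Intermediate flow from 1 to 1: z_11 = a_11 · x_1 = 0.35 × 316.70 / 0.54475 = 110.845 / 0.54475 ≈ 203.48.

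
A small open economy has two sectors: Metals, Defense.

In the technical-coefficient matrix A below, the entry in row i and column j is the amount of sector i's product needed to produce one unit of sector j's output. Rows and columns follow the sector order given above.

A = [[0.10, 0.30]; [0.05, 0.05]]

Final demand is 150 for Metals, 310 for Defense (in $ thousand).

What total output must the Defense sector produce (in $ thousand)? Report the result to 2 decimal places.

I − A =
  [   0.90    -0.30]
  [  -0.05     0.95]
det(I−A) = (0.90)(0.95) − (-0.30)(-0.05) = 0.8400
adj(I−A) = [[0.95, 0.30], [0.05, 0.90]]
(I − A)⁻¹ = adj(I−A) / det(I−A) ≈
  [   1.1310     0.3571]
  [   0.0595     1.0714]
x = (I − A)⁻¹ d = adj(I−A)·d / det(I−A), with det(I−A) = 0.8400:
  x_1 = (0.95·150 + 0.30·310) / 0.8400 = 235.50 / 0.8400 ≈ 280.36
  x_2 = (0.05·150 + 0.90·310) / 0.8400 = 286.50 / 0.8400 ≈ 341.07

x_2 = 341.07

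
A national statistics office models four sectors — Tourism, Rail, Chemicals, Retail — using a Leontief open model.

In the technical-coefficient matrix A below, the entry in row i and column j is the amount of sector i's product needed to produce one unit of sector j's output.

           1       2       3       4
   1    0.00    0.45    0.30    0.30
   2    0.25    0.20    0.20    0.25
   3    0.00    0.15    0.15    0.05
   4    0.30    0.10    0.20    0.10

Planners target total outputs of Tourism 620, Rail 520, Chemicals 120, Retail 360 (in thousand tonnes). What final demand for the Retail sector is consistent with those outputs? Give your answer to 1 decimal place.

d_4 = 62.0

I − A =
  [   1.00    -0.45    -0.30    -0.30]
  [  -0.25     0.80    -0.20    -0.25]
  [   0.00    -0.15     0.85    -0.05]
  [  -0.30    -0.10    -0.20     0.90]
d = (I − A) x:
  d_1 = (+1.00)·620 + (-0.45)·520 + (-0.30)·120 + (-0.30)·360 = 242.0
  d_2 = (-0.25)·620 + (+0.80)·520 + (-0.20)·120 + (-0.25)·360 = 147.0
  d_3 = (+0.00)·620 + (-0.15)·520 + (+0.85)·120 + (-0.05)·360 = 6.0
  d_4 = (-0.30)·620 + (-0.10)·520 + (-0.20)·120 + (+0.90)·360 = 62.0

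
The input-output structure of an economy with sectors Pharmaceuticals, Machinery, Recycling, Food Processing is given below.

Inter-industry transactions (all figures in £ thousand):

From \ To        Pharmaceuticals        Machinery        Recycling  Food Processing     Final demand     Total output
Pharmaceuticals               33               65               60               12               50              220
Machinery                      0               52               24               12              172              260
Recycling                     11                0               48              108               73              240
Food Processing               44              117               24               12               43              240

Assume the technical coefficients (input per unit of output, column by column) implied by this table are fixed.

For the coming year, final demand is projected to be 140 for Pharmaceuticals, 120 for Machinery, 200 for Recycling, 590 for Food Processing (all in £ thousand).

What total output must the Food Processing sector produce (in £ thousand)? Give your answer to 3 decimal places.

Technical coefficients a_ij = z_ij / X_j:
  a_PP = 33/220 = 0.15, a_MP = 0/220 = 0.00, a_RP = 11/220 = 0.05, a_FP = 44/220 = 0.20
  a_PM = 65/260 = 0.25, a_MM = 52/260 = 0.20, a_RM = 0/260 = 0.00, a_FM = 117/260 = 0.45
  a_PR = 60/240 = 0.25, a_MR = 24/240 = 0.10, a_RR = 48/240 = 0.20, a_FR = 24/240 = 0.10
  a_PF = 12/240 = 0.05, a_MF = 12/240 = 0.05, a_RF = 108/240 = 0.45, a_FF = 12/240 = 0.05
I − A =
  [   0.85    -0.25    -0.25    -0.05]
  [   0.00     0.80    -0.10    -0.05]
  [  -0.05     0.00     0.80    -0.45]
  [  -0.20    -0.45    -0.10     0.95]
Compute the cofactors C_ij = (−1)^(i+j)·(3×3 minor ij) of I−A; the adjugate is their transpose:
adj(I−A) = Cᵀ =
  [ 0.533750   0.247375   0.215625   0.143250]
  [ 0.022000   0.565125   0.086500   0.071875]
  [ 0.108875   0.207625   0.616375   0.308625]
  [ 0.134250   0.341625   0.151250   0.532750]
det(I−A) = Σ_j (I−A)_1j·C_1j = (0.85)(0.533750) + (-0.25)(0.022000) + (-0.25)(0.108875) + (-0.05)(0.134250) = 0.41425625
(I − A)⁻¹ = adj(I−A) / det(I−A) ≈
  [   1.2885     0.5972     0.5205     0.3458]
  [   0.0531     1.3642     0.2088     0.1735]
  [   0.2628     0.5012     1.4879     0.7450]
  [   0.3241     0.8247     0.3651     1.2860]
x = (I − A)⁻¹ d = adj(I−A)·d / det(I−A), with det(I−A) = 0.41425625:
  x_P = (0.533750·140 + 0.247375·120 + 0.215625·200 + 0.143250·590) / 0.41425625 = 232.0525 / 0.41425625 ≈ 560.167
  x_M = (0.022000·140 + 0.565125·120 + 0.086500·200 + 0.071875·590) / 0.41425625 = 130.60125 / 0.41425625 ≈ 315.267
  x_R = (0.108875·140 + 0.207625·120 + 0.616375·200 + 0.308625·590) / 0.41425625 = 345.52125 / 0.41425625 ≈ 834.076
  x_F = (0.134250·140 + 0.341625·120 + 0.151250·200 + 0.532750·590) / 0.41425625 = 404.3625 / 0.41425625 ≈ 976.117

x_F = 976.117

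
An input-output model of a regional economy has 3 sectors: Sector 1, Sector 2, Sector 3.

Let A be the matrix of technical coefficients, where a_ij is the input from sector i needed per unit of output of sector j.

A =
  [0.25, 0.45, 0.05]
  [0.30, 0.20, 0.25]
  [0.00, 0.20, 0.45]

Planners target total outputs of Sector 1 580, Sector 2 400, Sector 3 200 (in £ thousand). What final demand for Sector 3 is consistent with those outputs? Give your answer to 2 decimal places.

I − A =
  [   0.75    -0.45    -0.05]
  [  -0.30     0.80    -0.25]
  [   0.00    -0.20     0.55]
d = (I − A) x:
  d_1 = (+0.75)·580 + (-0.45)·400 + (-0.05)·200 = 245.00
  d_2 = (-0.30)·580 + (+0.80)·400 + (-0.25)·200 = 96.00
  d_3 = (+0.00)·580 + (-0.20)·400 + (+0.55)·200 = 30.00

d_3 = 30.00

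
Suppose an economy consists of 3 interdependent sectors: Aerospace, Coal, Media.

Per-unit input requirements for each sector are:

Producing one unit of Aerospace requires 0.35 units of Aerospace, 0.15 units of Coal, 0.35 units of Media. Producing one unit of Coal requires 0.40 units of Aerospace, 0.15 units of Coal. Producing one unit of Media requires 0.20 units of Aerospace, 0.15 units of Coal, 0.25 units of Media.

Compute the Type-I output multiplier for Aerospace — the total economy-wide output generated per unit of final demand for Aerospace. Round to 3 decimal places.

m_A = 3.808

I − A =
  [   0.65    -0.40    -0.20]
  [  -0.15     0.85    -0.15]
  [  -0.35     0.00     0.75]
Cofactors of I−A, C_ij = (−1)^(i+j)·(minor ij) (rows/columns in the sector order above):
  C_11 = (0.85)(0.75) − (-0.15)(0.00) = 0.6375
  C_12 = −[(-0.15)(0.75) − (-0.15)(-0.35)] = 0.1650
  C_13 = (-0.15)(0.00) − (0.85)(-0.35) = 0.2975
  C_21 = −[(-0.40)(0.75) − (-0.20)(0.00)] = 0.3000
  C_22 = (0.65)(0.75) − (-0.20)(-0.35) = 0.4175
  C_23 = −[(0.65)(0.00) − (-0.40)(-0.35)] = 0.1400
  C_31 = (-0.40)(-0.15) − (-0.20)(0.85) = 0.2300
  C_32 = −[(0.65)(-0.15) − (-0.20)(-0.15)] = 0.1275
  C_33 = (0.65)(0.85) − (-0.40)(-0.15) = 0.4925
det(I−A) = Σ_j (I−A)_1j·C_1j = (0.65)(0.6375) + (-0.40)(0.1650) + (-0.20)(0.2975) = 0.288875
adj(I−A) = Cᵀ =
  [ 0.6375   0.3000   0.2300]
  [ 0.1650   0.4175   0.1275]
  [ 0.2975   0.1400   0.4925]
(I − A)⁻¹ = adj(I−A) / det(I−A) ≈
  [   2.2068     1.0385     0.7962]
  [   0.5712     1.4453     0.4414]
  [   1.0299     0.4846     1.7049]
The output multiplier for sector j is the column-j sum of the Leontief inverse (I − A)⁻¹ = adj(I−A) / det(I−A).
Column A of adj(I−A): (0.6375, 0.1650, 0.2975); det(I−A) = 0.288875.
m_A = (0.6375 + 0.1650 + 0.2975) / 0.288875 = 1.10 / 0.288875 ≈ 3.808.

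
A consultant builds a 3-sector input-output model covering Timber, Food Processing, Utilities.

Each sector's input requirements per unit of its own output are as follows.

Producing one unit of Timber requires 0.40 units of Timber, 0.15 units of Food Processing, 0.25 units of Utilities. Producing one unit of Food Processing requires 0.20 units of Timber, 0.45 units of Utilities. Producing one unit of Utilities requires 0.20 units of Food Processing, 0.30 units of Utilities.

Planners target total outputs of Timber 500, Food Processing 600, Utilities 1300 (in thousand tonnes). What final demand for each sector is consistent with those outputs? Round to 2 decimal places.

I − A =
  [   0.60    -0.20     0.00]
  [  -0.15     1.00    -0.20]
  [  -0.25    -0.45     0.70]
d = (I − A) x:
  d_1 = (+0.60)·500 + (-0.20)·600 + (+0.00)·1300 = 180.00
  d_2 = (-0.15)·500 + (+1.00)·600 + (-0.20)·1300 = 265.00
  d_3 = (-0.25)·500 + (-0.45)·600 + (+0.70)·1300 = 515.00

d_1 = 180.00, d_2 = 265.00, d_3 = 515.00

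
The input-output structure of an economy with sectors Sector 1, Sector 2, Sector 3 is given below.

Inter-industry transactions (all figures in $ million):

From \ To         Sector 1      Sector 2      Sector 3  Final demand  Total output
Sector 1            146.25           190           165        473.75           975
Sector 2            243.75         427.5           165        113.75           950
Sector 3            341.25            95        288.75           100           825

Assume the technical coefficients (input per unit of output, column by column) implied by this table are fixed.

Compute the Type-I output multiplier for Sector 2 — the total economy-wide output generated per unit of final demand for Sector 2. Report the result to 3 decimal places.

Technical coefficients a_ij = z_ij / X_j:
  a_11 = 146.25/975 = 0.15, a_21 = 243.75/975 = 0.25, a_31 = 341.25/975 = 0.35
  a_12 = 190/950 = 0.20, a_22 = 427.5/950 = 0.45, a_32 = 95/950 = 0.10
  a_13 = 165/825 = 0.20, a_23 = 165/825 = 0.20, a_33 = 288.75/825 = 0.35
I − A =
  [   0.85    -0.20    -0.20]
  [  -0.25     0.55    -0.20]
  [  -0.35    -0.10     0.65]
Cofactors of I−A, C_ij = (−1)^(i+j)·(minor ij) (rows/columns in the sector order above):
  C_11 = (0.55)(0.65) − (-0.20)(-0.10) = 0.3375
  C_12 = −[(-0.25)(0.65) − (-0.20)(-0.35)] = 0.2325
  C_13 = (-0.25)(-0.10) − (0.55)(-0.35) = 0.2175
  C_21 = −[(-0.20)(0.65) − (-0.20)(-0.10)] = 0.1500
  C_22 = (0.85)(0.65) − (-0.20)(-0.35) = 0.4825
  C_23 = −[(0.85)(-0.10) − (-0.20)(-0.35)] = 0.1550
  C_31 = (-0.20)(-0.20) − (-0.20)(0.55) = 0.1500
  C_32 = −[(0.85)(-0.20) − (-0.20)(-0.25)] = 0.2200
  C_33 = (0.85)(0.55) − (-0.20)(-0.25) = 0.4175
det(I−A) = Σ_j (I−A)_1j·C_1j = (0.85)(0.3375) + (-0.20)(0.2325) + (-0.20)(0.2175) = 0.196875
adj(I−A) = Cᵀ =
  [ 0.3375   0.1500   0.1500]
  [ 0.2325   0.4825   0.2200]
  [ 0.2175   0.1550   0.4175]
(I − A)⁻¹ = adj(I−A) / det(I−A) ≈
  [   1.7143     0.7619     0.7619]
  [   1.1810     2.4508     1.1175]
  [   1.1048     0.7873     2.1206]
The output multiplier for sector j is the column-j sum of the Leontief inverse (I − A)⁻¹ = adj(I−A) / det(I−A).
Column 2 of adj(I−A): (0.1500, 0.4825, 0.1550); det(I−A) = 0.196875.
m_2 = (0.1500 + 0.4825 + 0.1550) / 0.196875 = 0.7875 / 0.196875 = 4.000.

m_2 = 4.000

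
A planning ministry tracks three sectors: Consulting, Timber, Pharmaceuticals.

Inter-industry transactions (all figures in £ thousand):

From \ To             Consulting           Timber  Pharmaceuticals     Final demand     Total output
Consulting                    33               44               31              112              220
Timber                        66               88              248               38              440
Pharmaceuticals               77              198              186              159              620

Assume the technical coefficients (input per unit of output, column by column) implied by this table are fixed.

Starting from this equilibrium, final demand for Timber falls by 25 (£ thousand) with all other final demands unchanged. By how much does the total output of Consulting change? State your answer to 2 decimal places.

Technical coefficients a_ij = z_ij / X_j:
  a_CC = 33/220 = 0.15, a_TC = 66/220 = 0.30, a_PC = 77/220 = 0.35
  a_CT = 44/440 = 0.10, a_TT = 88/440 = 0.20, a_PT = 198/440 = 0.45
  a_CP = 31/620 = 0.05, a_TP = 248/620 = 0.40, a_PP = 186/620 = 0.30
I − A =
  [   0.85    -0.10    -0.05]
  [  -0.30     0.80    -0.40]
  [  -0.35    -0.45     0.70]
Cofactors of I−A, C_ij = (−1)^(i+j)·(minor ij) (rows/columns in the sector order above):
  C_11 = (0.80)(0.70) − (-0.40)(-0.45) = 0.3800
  C_12 = −[(-0.30)(0.70) − (-0.40)(-0.35)] = 0.3500
  C_13 = (-0.30)(-0.45) − (0.80)(-0.35) = 0.4150
  C_21 = −[(-0.10)(0.70) − (-0.05)(-0.45)] = 0.0925
  C_22 = (0.85)(0.70) − (-0.05)(-0.35) = 0.5775
  C_23 = −[(0.85)(-0.45) − (-0.10)(-0.35)] = 0.4175
  C_31 = (-0.10)(-0.40) − (-0.05)(0.80) = 0.0800
  C_32 = −[(0.85)(-0.40) − (-0.05)(-0.30)] = 0.3550
  C_33 = (0.85)(0.80) − (-0.10)(-0.30) = 0.6500
det(I−A) = Σ_j (I−A)_1j·C_1j = (0.85)(0.3800) + (-0.10)(0.3500) + (-0.05)(0.4150) = 0.26725
adj(I−A) = Cᵀ =
  [ 0.3800   0.0925   0.0800]
  [ 0.3500   0.5775   0.3550]
  [ 0.4150   0.4175   0.6500]
(I − A)⁻¹ = adj(I−A) / det(I−A) ≈
  [   1.4219     0.3461     0.2993]
  [   1.3096     2.1609     1.3283]
  [   1.5529     1.5622     2.4322]
Δx = (I − A)⁻¹ Δd with Δd having -25 in the Timber component and 0 elsewhere.
So Δx_C = L_CT · (-25), where L_CT = adj(I−A)_CT / det(I−A) = 0.0925 / 0.26725.
Δx_C = 0.0925 × (-25) / 0.26725 = -2.3125 / 0.26725 ≈ -8.65.

Δx_C = -8.65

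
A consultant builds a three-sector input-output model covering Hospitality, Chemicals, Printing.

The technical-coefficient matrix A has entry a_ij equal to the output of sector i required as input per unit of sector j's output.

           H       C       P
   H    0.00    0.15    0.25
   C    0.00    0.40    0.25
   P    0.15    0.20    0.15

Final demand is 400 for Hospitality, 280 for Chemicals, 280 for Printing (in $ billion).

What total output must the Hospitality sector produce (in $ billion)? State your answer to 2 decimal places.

I − A =
  [   1.00    -0.15    -0.25]
  [   0.00     0.60    -0.25]
  [  -0.15    -0.20     0.85]
Cofactors of I−A, C_ij = (−1)^(i+j)·(minor ij) (rows/columns in the sector order above):
  C_11 = (0.60)(0.85) − (-0.25)(-0.20) = 0.4600
  C_12 = −[(0.00)(0.85) − (-0.25)(-0.15)] = 0.0375
  C_13 = (0.00)(-0.20) − (0.60)(-0.15) = 0.0900
  C_21 = −[(-0.15)(0.85) − (-0.25)(-0.20)] = 0.1775
  C_22 = (1.00)(0.85) − (-0.25)(-0.15) = 0.8125
  C_23 = −[(1.00)(-0.20) − (-0.15)(-0.15)] = 0.2225
  C_31 = (-0.15)(-0.25) − (-0.25)(0.60) = 0.1875
  C_32 = −[(1.00)(-0.25) − (-0.25)(0.00)] = 0.2500
  C_33 = (1.00)(0.60) − (-0.15)(0.00) = 0.6000
det(I−A) = Σ_j (I−A)_1j·C_1j = (1.00)(0.4600) + (-0.15)(0.0375) + (-0.25)(0.0900) = 0.431875
adj(I−A) = Cᵀ =
  [ 0.4600   0.1775   0.1875]
  [ 0.0375   0.8125   0.2500]
  [ 0.0900   0.2225   0.6000]
(I − A)⁻¹ = adj(I−A) / det(I−A) ≈
  [   1.0651     0.4110     0.4342]
  [   0.0868     1.8813     0.5789]
  [   0.2084     0.5152     1.3893]
x = (I − A)⁻¹ d = adj(I−A)·d / det(I−A), with det(I−A) = 0.431875:
  x_H = (0.4600·400 + 0.1775·280 + 0.1875·280) / 0.431875 = 286.20 / 0.431875 ≈ 662.69
  x_C = (0.0375·400 + 0.8125·280 + 0.2500·280) / 0.431875 = 312.50 / 0.431875 ≈ 723.59
  x_P = (0.0900·400 + 0.2225·280 + 0.6000·280) / 0.431875 = 266.30 / 0.431875 ≈ 616.61

x_H = 662.69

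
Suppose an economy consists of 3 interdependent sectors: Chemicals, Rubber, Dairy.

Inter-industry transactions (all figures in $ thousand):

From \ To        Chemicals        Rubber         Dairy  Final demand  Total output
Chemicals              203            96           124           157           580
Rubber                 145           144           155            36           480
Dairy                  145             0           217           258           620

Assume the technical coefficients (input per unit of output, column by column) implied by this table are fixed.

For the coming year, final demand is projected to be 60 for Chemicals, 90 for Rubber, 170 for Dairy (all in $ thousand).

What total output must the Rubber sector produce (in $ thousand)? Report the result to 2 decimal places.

x_2 = 385.40

Technical coefficients a_ij = z_ij / X_j:
  a_11 = 203/580 = 0.35, a_21 = 145/580 = 0.25, a_31 = 145/580 = 0.25
  a_12 = 96/480 = 0.20, a_22 = 144/480 = 0.30, a_32 = 0/480 = 0.00
  a_13 = 124/620 = 0.20, a_23 = 155/620 = 0.25, a_33 = 217/620 = 0.35
I − A =
  [   0.65    -0.20    -0.20]
  [  -0.25     0.70    -0.25]
  [  -0.25     0.00     0.65]
Cofactors of I−A, C_ij = (−1)^(i+j)·(minor ij) (rows/columns in the sector order above):
  C_11 = (0.70)(0.65) − (-0.25)(0.00) = 0.4550
  C_12 = −[(-0.25)(0.65) − (-0.25)(-0.25)] = 0.2250
  C_13 = (-0.25)(0.00) − (0.70)(-0.25) = 0.1750
  C_21 = −[(-0.20)(0.65) − (-0.20)(0.00)] = 0.1300
  C_22 = (0.65)(0.65) − (-0.20)(-0.25) = 0.3725
  C_23 = −[(0.65)(0.00) − (-0.20)(-0.25)] = 0.0500
  C_31 = (-0.20)(-0.25) − (-0.20)(0.70) = 0.1900
  C_32 = −[(0.65)(-0.25) − (-0.20)(-0.25)] = 0.2125
  C_33 = (0.65)(0.70) − (-0.20)(-0.25) = 0.4050
det(I−A) = Σ_j (I−A)_1j·C_1j = (0.65)(0.4550) + (-0.20)(0.2250) + (-0.20)(0.1750) = 0.21575
adj(I−A) = Cᵀ =
  [ 0.4550   0.1300   0.1900]
  [ 0.2250   0.3725   0.2125]
  [ 0.1750   0.0500   0.4050]
(I − A)⁻¹ = adj(I−A) / det(I−A) ≈
  [   2.1089     0.6025     0.8806]
  [   1.0429     1.7265     0.9849]
  [   0.8111     0.2317     1.8772]
x = (I − A)⁻¹ d = adj(I−A)·d / det(I−A), with det(I−A) = 0.21575:
  x_1 = (0.4550·60 + 0.1300·90 + 0.1900·170) / 0.21575 = 71.30 / 0.21575 ≈ 330.48
  x_2 = (0.2250·60 + 0.3725·90 + 0.2125·170) / 0.21575 = 83.15 / 0.21575 ≈ 385.40
  x_3 = (0.1750·60 + 0.0500·90 + 0.4050·170) / 0.21575 = 83.85 / 0.21575 ≈ 388.64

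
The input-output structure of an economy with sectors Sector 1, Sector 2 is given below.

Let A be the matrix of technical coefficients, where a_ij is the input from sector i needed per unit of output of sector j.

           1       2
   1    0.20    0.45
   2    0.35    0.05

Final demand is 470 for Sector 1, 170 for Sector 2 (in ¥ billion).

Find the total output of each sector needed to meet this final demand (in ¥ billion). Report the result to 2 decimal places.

I − A =
  [   0.80    -0.45]
  [  -0.35     0.95]
det(I−A) = (0.80)(0.95) − (-0.45)(-0.35) = 0.6025
adj(I−A) = [[0.95, 0.45], [0.35, 0.80]]
(I − A)⁻¹ = adj(I−A) / det(I−A) ≈
  [   1.5768     0.7469]
  [   0.5809     1.3278]
x = (I − A)⁻¹ d = adj(I−A)·d / det(I−A), with det(I−A) = 0.6025:
  x_1 = (0.95·470 + 0.45·170) / 0.6025 = 523.00 / 0.6025 ≈ 868.05
  x_2 = (0.35·470 + 0.80·170) / 0.6025 = 300.50 / 0.6025 ≈ 498.76

x_1 = 868.05, x_2 = 498.76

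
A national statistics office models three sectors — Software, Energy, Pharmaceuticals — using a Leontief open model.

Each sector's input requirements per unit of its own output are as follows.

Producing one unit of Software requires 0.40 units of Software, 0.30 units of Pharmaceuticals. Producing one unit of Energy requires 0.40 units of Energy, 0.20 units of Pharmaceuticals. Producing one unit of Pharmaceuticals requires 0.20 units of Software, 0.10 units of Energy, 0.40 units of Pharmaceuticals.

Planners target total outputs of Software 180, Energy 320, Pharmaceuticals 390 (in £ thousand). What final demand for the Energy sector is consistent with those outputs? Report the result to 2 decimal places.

I − A =
  [   0.60     0.00    -0.20]
  [   0.00     0.60    -0.10]
  [  -0.30    -0.20     0.60]
d = (I − A) x:
  d_1 = (+0.60)·180 + (+0.00)·320 + (-0.20)·390 = 30.00
  d_2 = (+0.00)·180 + (+0.60)·320 + (-0.10)·390 = 153.00
  d_3 = (-0.30)·180 + (-0.20)·320 + (+0.60)·390 = 116.00

d_2 = 153.00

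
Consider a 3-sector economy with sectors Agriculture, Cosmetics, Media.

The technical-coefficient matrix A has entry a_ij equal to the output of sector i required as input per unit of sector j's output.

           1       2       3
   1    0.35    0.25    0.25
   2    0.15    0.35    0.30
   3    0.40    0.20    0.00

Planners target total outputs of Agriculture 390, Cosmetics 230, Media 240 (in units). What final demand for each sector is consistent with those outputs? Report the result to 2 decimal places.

I − A =
  [   0.65    -0.25    -0.25]
  [  -0.15     0.65    -0.30]
  [  -0.40    -0.20     1.00]
d = (I − A) x:
  d_1 = (+0.65)·390 + (-0.25)·230 + (-0.25)·240 = 136.00
  d_2 = (-0.15)·390 + (+0.65)·230 + (-0.30)·240 = 19.00
  d_3 = (-0.40)·390 + (-0.20)·230 + (+1.00)·240 = 38.00

d_1 = 136.00, d_2 = 19.00, d_3 = 38.00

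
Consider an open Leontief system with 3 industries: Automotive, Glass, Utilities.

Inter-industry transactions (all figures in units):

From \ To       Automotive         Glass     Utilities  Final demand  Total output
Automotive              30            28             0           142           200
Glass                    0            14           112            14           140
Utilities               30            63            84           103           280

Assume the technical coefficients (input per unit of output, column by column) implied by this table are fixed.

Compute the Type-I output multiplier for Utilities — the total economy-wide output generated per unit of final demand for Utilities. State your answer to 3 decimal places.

Technical coefficients a_ij = z_ij / X_j:
  a_AA = 30/200 = 0.15, a_GA = 0/200 = 0.00, a_UA = 30/200 = 0.15
  a_AG = 28/140 = 0.20, a_GG = 14/140 = 0.10, a_UG = 63/140 = 0.45
  a_AU = 0/280 = 0.00, a_GU = 112/280 = 0.40, a_UU = 84/280 = 0.30
I − A =
  [   0.85    -0.20     0.00]
  [   0.00     0.90    -0.40]
  [  -0.15    -0.45     0.70]
Cofactors of I−A, C_ij = (−1)^(i+j)·(minor ij) (rows/columns in the sector order above):
  C_11 = (0.90)(0.70) − (-0.40)(-0.45) = 0.4500
  C_12 = −[(0.00)(0.70) − (-0.40)(-0.15)] = 0.0600
  C_13 = (0.00)(-0.45) − (0.90)(-0.15) = 0.1350
  C_21 = −[(-0.20)(0.70) − (0.00)(-0.45)] = 0.1400
  C_22 = (0.85)(0.70) − (0.00)(-0.15) = 0.5950
  C_23 = −[(0.85)(-0.45) − (-0.20)(-0.15)] = 0.4125
  C_31 = (-0.20)(-0.40) − (0.00)(0.90) = 0.0800
  C_32 = −[(0.85)(-0.40) − (0.00)(0.00)] = 0.3400
  C_33 = (0.85)(0.90) − (-0.20)(0.00) = 0.7650
det(I−A) = Σ_j (I−A)_1j·C_1j = (0.85)(0.4500) + (-0.20)(0.0600) + (0.00)(0.1350) = 0.3705
adj(I−A) = Cᵀ =
  [ 0.4500   0.1400   0.0800]
  [ 0.0600   0.5950   0.3400]
  [ 0.1350   0.4125   0.7650]
(I − A)⁻¹ = adj(I−A) / det(I−A) ≈
  [   1.2146     0.3779     0.2159]
  [   0.1619     1.6059     0.9177]
  [   0.3644     1.1134     2.0648]
The output multiplier for sector j is the column-j sum of the Leontief inverse (I − A)⁻¹ = adj(I−A) / det(I−A).
Column U of adj(I−A): (0.0800, 0.3400, 0.7650); det(I−A) = 0.3705.
m_U = (0.0800 + 0.3400 + 0.7650) / 0.3705 = 1.185 / 0.3705 ≈ 3.198.

m_U = 3.198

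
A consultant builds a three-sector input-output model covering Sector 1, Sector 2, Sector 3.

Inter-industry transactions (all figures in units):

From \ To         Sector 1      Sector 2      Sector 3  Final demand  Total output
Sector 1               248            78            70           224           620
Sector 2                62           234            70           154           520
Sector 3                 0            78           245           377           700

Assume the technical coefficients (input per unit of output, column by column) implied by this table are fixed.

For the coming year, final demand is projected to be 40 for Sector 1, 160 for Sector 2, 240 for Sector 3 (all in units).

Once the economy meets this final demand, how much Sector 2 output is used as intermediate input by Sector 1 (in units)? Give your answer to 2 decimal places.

z_21 = 24.97

Technical coefficients a_ij = z_ij / X_j:
  a_11 = 248/620 = 0.40, a_21 = 62/620 = 0.10, a_31 = 0/620 = 0.00
  a_12 = 78/520 = 0.15, a_22 = 234/520 = 0.45, a_32 = 78/520 = 0.15
  a_13 = 70/700 = 0.10, a_23 = 70/700 = 0.10, a_33 = 245/700 = 0.35
I − A =
  [   0.60    -0.15    -0.10]
  [  -0.10     0.55    -0.10]
  [   0.00    -0.15     0.65]
Cofactors of I−A, C_ij = (−1)^(i+j)·(minor ij) (rows/columns in the sector order above):
  C_11 = (0.55)(0.65) − (-0.10)(-0.15) = 0.3425
  C_12 = −[(-0.10)(0.65) − (-0.10)(0.00)] = 0.0650
  C_13 = (-0.10)(-0.15) − (0.55)(0.00) = 0.0150
  C_21 = −[(-0.15)(0.65) − (-0.10)(-0.15)] = 0.1125
  C_22 = (0.60)(0.65) − (-0.10)(0.00) = 0.3900
  C_23 = −[(0.60)(-0.15) − (-0.15)(0.00)] = 0.0900
  C_31 = (-0.15)(-0.10) − (-0.10)(0.55) = 0.0700
  C_32 = −[(0.60)(-0.10) − (-0.10)(-0.10)] = 0.0700
  C_33 = (0.60)(0.55) − (-0.15)(-0.10) = 0.3150
det(I−A) = Σ_j (I−A)_1j·C_1j = (0.60)(0.3425) + (-0.15)(0.0650) + (-0.10)(0.0150) = 0.19425
adj(I−A) = Cᵀ =
  [ 0.3425   0.1125   0.0700]
  [ 0.0650   0.3900   0.0700]
  [ 0.0150   0.0900   0.3150]
(I − A)⁻¹ = adj(I−A) / det(I−A) ≈
  [   1.7632     0.5792     0.3604]
  [   0.3346     2.0077     0.3604]
  [   0.0772     0.4633     1.6216]
First solve x = (I − A)⁻¹ d = adj(I−A)·d / det(I−A); in particular x_1 = (0.3425·40 + 0.1125·160 + 0.0700·240) / 0.19425 = 48.50 / 0.19425 ≈ 249.6782.
Intermediate flow from 2 to 1: z_21 = a_21 · x_1 = 0.10 × 48.50 / 0.19425 = 4.85 / 0.19425 ≈ 24.97.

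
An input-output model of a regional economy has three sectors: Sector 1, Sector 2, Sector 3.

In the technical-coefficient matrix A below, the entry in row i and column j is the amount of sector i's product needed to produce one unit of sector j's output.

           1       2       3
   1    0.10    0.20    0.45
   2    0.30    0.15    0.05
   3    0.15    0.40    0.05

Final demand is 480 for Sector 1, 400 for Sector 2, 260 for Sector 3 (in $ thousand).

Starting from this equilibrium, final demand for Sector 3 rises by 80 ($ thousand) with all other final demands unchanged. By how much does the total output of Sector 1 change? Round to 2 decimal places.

I − A =
  [   0.90    -0.20    -0.45]
  [  -0.30     0.85    -0.05]
  [  -0.15    -0.40     0.95]
Cofactors of I−A, C_ij = (−1)^(i+j)·(minor ij) (rows/columns in the sector order above):
  C_11 = (0.85)(0.95) − (-0.05)(-0.40) = 0.7875
  C_12 = −[(-0.30)(0.95) − (-0.05)(-0.15)] = 0.2925
  C_13 = (-0.30)(-0.40) − (0.85)(-0.15) = 0.2475
  C_21 = −[(-0.20)(0.95) − (-0.45)(-0.40)] = 0.3700
  C_22 = (0.90)(0.95) − (-0.45)(-0.15) = 0.7875
  C_23 = −[(0.90)(-0.40) − (-0.20)(-0.15)] = 0.3900
  C_31 = (-0.20)(-0.05) − (-0.45)(0.85) = 0.3925
  C_32 = −[(0.90)(-0.05) − (-0.45)(-0.30)] = 0.1800
  C_33 = (0.90)(0.85) − (-0.20)(-0.30) = 0.7050
det(I−A) = Σ_j (I−A)_1j·C_1j = (0.90)(0.7875) + (-0.20)(0.2925) + (-0.45)(0.2475) = 0.538875
adj(I−A) = Cᵀ =
  [ 0.7875   0.3700   0.3925]
  [ 0.2925   0.7875   0.1800]
  [ 0.2475   0.3900   0.7050]
(I − A)⁻¹ = adj(I−A) / det(I−A) ≈
  [   1.4614     0.6866     0.7284]
  [   0.5428     1.4614     0.3340]
  [   0.4593     0.7237     1.3083]
Δx = (I − A)⁻¹ Δd with Δd having +80 in the Sector 3 component and 0 elsewhere.
So Δx_1 = L_13 · (+80), where L_13 = adj(I−A)_13 / det(I−A) = 0.3925 / 0.538875.
Δx_1 = 0.3925 × (+80) / 0.538875 = 31.40 / 0.538875 ≈ 58.27.

Δx_1 = 58.27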